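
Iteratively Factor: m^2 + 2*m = (m)*(m + 2)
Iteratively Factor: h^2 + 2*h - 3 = (h + 3)*(h - 1)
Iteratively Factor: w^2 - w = (w - 1)*(w)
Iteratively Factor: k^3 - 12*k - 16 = (k - 4)*(k^2 + 4*k + 4) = (k - 4)*(k + 2)*(k + 2)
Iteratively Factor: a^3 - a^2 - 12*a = (a + 3)*(a^2 - 4*a) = (a - 4)*(a + 3)*(a)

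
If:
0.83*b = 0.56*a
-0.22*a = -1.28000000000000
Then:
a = 5.82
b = 3.93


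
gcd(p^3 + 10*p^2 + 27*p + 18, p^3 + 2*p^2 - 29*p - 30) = p^2 + 7*p + 6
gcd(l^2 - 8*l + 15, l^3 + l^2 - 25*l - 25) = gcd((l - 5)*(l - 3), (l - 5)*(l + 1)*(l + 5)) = l - 5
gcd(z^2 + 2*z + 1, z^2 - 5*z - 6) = z + 1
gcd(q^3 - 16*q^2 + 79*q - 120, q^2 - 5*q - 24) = q - 8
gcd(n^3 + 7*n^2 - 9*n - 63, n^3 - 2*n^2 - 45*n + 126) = n^2 + 4*n - 21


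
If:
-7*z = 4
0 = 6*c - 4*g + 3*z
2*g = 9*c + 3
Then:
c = -9/14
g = -39/28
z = -4/7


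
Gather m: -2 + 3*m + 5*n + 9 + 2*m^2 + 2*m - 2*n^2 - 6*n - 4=2*m^2 + 5*m - 2*n^2 - n + 3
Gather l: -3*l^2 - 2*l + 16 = -3*l^2 - 2*l + 16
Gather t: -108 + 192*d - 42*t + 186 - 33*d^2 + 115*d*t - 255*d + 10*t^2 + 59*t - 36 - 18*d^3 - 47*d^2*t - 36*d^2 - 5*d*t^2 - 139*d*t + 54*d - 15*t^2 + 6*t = -18*d^3 - 69*d^2 - 9*d + t^2*(-5*d - 5) + t*(-47*d^2 - 24*d + 23) + 42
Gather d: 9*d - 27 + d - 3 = 10*d - 30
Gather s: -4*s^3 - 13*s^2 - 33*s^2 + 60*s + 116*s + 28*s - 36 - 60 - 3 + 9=-4*s^3 - 46*s^2 + 204*s - 90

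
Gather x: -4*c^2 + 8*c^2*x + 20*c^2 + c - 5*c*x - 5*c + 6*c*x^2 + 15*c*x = 16*c^2 + 6*c*x^2 - 4*c + x*(8*c^2 + 10*c)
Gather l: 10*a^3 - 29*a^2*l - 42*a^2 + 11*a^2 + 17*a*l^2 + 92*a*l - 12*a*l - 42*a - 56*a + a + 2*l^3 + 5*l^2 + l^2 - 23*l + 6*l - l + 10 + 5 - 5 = 10*a^3 - 31*a^2 - 97*a + 2*l^3 + l^2*(17*a + 6) + l*(-29*a^2 + 80*a - 18) + 10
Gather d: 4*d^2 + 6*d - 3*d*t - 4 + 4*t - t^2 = 4*d^2 + d*(6 - 3*t) - t^2 + 4*t - 4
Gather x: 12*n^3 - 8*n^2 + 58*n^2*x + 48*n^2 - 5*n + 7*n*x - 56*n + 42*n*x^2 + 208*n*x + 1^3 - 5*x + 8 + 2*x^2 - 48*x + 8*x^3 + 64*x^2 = 12*n^3 + 40*n^2 - 61*n + 8*x^3 + x^2*(42*n + 66) + x*(58*n^2 + 215*n - 53) + 9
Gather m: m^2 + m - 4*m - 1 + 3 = m^2 - 3*m + 2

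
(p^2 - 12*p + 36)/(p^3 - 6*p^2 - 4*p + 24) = (p - 6)/(p^2 - 4)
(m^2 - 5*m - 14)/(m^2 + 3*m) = (m^2 - 5*m - 14)/(m*(m + 3))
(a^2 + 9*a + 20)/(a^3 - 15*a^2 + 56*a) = (a^2 + 9*a + 20)/(a*(a^2 - 15*a + 56))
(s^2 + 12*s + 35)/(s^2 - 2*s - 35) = (s + 7)/(s - 7)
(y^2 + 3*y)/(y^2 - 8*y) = (y + 3)/(y - 8)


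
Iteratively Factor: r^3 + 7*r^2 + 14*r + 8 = (r + 4)*(r^2 + 3*r + 2) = (r + 2)*(r + 4)*(r + 1)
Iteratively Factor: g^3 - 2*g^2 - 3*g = (g)*(g^2 - 2*g - 3) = g*(g + 1)*(g - 3)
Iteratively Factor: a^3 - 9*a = (a + 3)*(a^2 - 3*a) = (a - 3)*(a + 3)*(a)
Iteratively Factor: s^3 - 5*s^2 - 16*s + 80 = (s + 4)*(s^2 - 9*s + 20) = (s - 5)*(s + 4)*(s - 4)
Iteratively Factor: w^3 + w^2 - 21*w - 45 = (w + 3)*(w^2 - 2*w - 15) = (w + 3)^2*(w - 5)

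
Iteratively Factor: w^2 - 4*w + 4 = (w - 2)*(w - 2)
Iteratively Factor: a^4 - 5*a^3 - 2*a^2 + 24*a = (a - 4)*(a^3 - a^2 - 6*a) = (a - 4)*(a - 3)*(a^2 + 2*a) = (a - 4)*(a - 3)*(a + 2)*(a)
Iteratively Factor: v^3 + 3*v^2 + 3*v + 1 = (v + 1)*(v^2 + 2*v + 1) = (v + 1)^2*(v + 1)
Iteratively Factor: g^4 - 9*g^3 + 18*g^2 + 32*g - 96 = (g - 4)*(g^3 - 5*g^2 - 2*g + 24) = (g - 4)^2*(g^2 - g - 6) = (g - 4)^2*(g + 2)*(g - 3)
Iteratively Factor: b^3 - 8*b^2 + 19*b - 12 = (b - 1)*(b^2 - 7*b + 12) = (b - 4)*(b - 1)*(b - 3)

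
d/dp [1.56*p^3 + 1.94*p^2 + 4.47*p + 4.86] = 4.68*p^2 + 3.88*p + 4.47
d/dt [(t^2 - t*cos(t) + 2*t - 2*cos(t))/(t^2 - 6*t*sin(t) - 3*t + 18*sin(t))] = (t^3*sin(t) + 6*t^3*cos(t) - 7*t^2*sin(t) - 5*t^2*cos(t) - 11*t^2 + 30*t*sin(t) - 32*t*cos(t) + 6*t + 36*sin(t) - 15*sin(2*t) - 6*cos(t) + 36)/((t - 3)^2*(t - 6*sin(t))^2)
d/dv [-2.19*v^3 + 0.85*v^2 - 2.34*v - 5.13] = -6.57*v^2 + 1.7*v - 2.34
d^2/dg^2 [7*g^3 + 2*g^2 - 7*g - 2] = 42*g + 4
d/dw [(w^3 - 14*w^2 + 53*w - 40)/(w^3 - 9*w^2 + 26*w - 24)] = (5*w^4 - 54*w^3 + 161*w^2 - 48*w - 232)/(w^6 - 18*w^5 + 133*w^4 - 516*w^3 + 1108*w^2 - 1248*w + 576)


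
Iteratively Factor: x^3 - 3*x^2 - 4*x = (x + 1)*(x^2 - 4*x) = x*(x + 1)*(x - 4)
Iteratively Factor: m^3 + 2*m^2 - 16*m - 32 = (m - 4)*(m^2 + 6*m + 8) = (m - 4)*(m + 4)*(m + 2)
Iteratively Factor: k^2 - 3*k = (k - 3)*(k)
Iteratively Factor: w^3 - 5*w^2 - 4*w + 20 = (w + 2)*(w^2 - 7*w + 10) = (w - 2)*(w + 2)*(w - 5)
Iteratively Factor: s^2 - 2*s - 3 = (s + 1)*(s - 3)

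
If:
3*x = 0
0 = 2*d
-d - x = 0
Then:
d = 0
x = 0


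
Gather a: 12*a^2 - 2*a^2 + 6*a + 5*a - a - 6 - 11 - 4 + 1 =10*a^2 + 10*a - 20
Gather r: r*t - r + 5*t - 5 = r*(t - 1) + 5*t - 5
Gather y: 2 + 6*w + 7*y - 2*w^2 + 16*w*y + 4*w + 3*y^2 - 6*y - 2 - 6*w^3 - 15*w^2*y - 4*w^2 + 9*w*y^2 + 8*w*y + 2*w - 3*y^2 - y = -6*w^3 - 6*w^2 + 9*w*y^2 + 12*w + y*(-15*w^2 + 24*w)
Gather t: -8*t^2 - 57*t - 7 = -8*t^2 - 57*t - 7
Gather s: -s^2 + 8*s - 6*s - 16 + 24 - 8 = -s^2 + 2*s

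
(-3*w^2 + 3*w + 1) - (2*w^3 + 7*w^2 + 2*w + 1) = -2*w^3 - 10*w^2 + w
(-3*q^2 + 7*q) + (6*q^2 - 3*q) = 3*q^2 + 4*q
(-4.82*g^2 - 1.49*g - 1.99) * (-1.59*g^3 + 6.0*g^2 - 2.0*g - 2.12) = 7.6638*g^5 - 26.5509*g^4 + 3.8641*g^3 + 1.2584*g^2 + 7.1388*g + 4.2188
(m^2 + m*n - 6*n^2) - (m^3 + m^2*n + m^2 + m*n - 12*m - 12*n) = -m^3 - m^2*n + 12*m - 6*n^2 + 12*n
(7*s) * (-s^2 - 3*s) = -7*s^3 - 21*s^2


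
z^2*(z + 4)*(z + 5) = z^4 + 9*z^3 + 20*z^2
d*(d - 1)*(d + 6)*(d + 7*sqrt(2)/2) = d^4 + 7*sqrt(2)*d^3/2 + 5*d^3 - 6*d^2 + 35*sqrt(2)*d^2/2 - 21*sqrt(2)*d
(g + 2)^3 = g^3 + 6*g^2 + 12*g + 8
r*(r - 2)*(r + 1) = r^3 - r^2 - 2*r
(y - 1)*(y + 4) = y^2 + 3*y - 4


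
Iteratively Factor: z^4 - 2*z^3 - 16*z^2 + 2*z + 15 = (z + 3)*(z^3 - 5*z^2 - z + 5) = (z - 5)*(z + 3)*(z^2 - 1) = (z - 5)*(z + 1)*(z + 3)*(z - 1)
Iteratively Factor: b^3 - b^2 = (b)*(b^2 - b) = b*(b - 1)*(b)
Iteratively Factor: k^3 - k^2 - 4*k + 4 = (k + 2)*(k^2 - 3*k + 2) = (k - 1)*(k + 2)*(k - 2)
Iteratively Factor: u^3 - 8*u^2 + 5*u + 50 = (u - 5)*(u^2 - 3*u - 10) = (u - 5)^2*(u + 2)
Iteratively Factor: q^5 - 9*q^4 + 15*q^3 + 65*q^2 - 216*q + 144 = (q - 4)*(q^4 - 5*q^3 - 5*q^2 + 45*q - 36) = (q - 4)*(q - 1)*(q^3 - 4*q^2 - 9*q + 36) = (q - 4)^2*(q - 1)*(q^2 - 9) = (q - 4)^2*(q - 1)*(q + 3)*(q - 3)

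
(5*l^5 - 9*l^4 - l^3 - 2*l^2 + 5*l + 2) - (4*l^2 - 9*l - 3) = 5*l^5 - 9*l^4 - l^3 - 6*l^2 + 14*l + 5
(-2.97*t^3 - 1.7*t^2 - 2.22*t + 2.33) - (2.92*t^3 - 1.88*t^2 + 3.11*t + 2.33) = -5.89*t^3 + 0.18*t^2 - 5.33*t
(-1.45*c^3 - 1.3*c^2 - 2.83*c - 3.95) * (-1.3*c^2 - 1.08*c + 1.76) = 1.885*c^5 + 3.256*c^4 + 2.531*c^3 + 5.9034*c^2 - 0.714799999999999*c - 6.952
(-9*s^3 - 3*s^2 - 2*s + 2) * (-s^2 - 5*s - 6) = 9*s^5 + 48*s^4 + 71*s^3 + 26*s^2 + 2*s - 12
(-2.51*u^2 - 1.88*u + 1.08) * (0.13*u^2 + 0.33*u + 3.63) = -0.3263*u^4 - 1.0727*u^3 - 9.5913*u^2 - 6.468*u + 3.9204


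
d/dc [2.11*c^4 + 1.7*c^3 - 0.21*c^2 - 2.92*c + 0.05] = 8.44*c^3 + 5.1*c^2 - 0.42*c - 2.92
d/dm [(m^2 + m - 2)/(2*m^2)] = (4 - m)/(2*m^3)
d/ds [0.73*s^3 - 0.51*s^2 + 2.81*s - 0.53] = 2.19*s^2 - 1.02*s + 2.81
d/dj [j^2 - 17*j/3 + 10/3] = 2*j - 17/3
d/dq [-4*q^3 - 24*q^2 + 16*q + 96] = -12*q^2 - 48*q + 16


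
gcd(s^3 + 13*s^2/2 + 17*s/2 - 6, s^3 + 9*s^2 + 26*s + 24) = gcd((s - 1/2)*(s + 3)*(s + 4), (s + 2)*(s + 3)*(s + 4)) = s^2 + 7*s + 12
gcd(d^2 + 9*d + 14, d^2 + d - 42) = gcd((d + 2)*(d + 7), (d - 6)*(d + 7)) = d + 7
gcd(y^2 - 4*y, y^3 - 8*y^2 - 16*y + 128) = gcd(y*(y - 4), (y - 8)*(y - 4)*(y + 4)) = y - 4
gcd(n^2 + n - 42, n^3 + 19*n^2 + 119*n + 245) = n + 7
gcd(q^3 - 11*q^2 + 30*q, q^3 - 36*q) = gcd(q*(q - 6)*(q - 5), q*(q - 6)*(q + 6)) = q^2 - 6*q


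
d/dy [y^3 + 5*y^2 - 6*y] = 3*y^2 + 10*y - 6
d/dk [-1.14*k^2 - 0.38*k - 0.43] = -2.28*k - 0.38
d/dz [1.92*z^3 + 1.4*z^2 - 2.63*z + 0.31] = 5.76*z^2 + 2.8*z - 2.63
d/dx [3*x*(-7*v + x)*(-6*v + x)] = 126*v^2 - 78*v*x + 9*x^2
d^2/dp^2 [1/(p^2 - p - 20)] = 2*(p^2 - p - (2*p - 1)^2 - 20)/(-p^2 + p + 20)^3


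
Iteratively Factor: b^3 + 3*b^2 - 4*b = (b - 1)*(b^2 + 4*b) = (b - 1)*(b + 4)*(b)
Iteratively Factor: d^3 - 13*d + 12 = (d - 3)*(d^2 + 3*d - 4) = (d - 3)*(d - 1)*(d + 4)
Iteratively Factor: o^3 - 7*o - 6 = (o - 3)*(o^2 + 3*o + 2) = (o - 3)*(o + 2)*(o + 1)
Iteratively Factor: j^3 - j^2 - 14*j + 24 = (j - 2)*(j^2 + j - 12) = (j - 3)*(j - 2)*(j + 4)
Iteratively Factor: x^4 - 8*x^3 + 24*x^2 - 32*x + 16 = (x - 2)*(x^3 - 6*x^2 + 12*x - 8) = (x - 2)^2*(x^2 - 4*x + 4) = (x - 2)^3*(x - 2)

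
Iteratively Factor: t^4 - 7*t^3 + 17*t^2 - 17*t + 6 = (t - 3)*(t^3 - 4*t^2 + 5*t - 2) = (t - 3)*(t - 1)*(t^2 - 3*t + 2) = (t - 3)*(t - 1)^2*(t - 2)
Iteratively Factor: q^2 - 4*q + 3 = (q - 3)*(q - 1)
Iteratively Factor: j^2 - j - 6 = (j - 3)*(j + 2)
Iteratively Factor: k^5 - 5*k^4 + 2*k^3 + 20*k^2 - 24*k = (k - 2)*(k^4 - 3*k^3 - 4*k^2 + 12*k) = (k - 2)^2*(k^3 - k^2 - 6*k) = (k - 3)*(k - 2)^2*(k^2 + 2*k) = (k - 3)*(k - 2)^2*(k + 2)*(k)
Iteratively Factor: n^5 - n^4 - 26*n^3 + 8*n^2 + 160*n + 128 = (n - 4)*(n^4 + 3*n^3 - 14*n^2 - 48*n - 32) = (n - 4)*(n + 1)*(n^3 + 2*n^2 - 16*n - 32) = (n - 4)^2*(n + 1)*(n^2 + 6*n + 8) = (n - 4)^2*(n + 1)*(n + 4)*(n + 2)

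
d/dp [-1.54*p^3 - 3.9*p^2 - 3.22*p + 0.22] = -4.62*p^2 - 7.8*p - 3.22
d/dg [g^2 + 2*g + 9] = 2*g + 2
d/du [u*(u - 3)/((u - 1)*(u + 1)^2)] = (-u^3 + 7*u^2 - 5*u + 3)/(u^5 + u^4 - 2*u^3 - 2*u^2 + u + 1)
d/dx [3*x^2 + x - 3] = 6*x + 1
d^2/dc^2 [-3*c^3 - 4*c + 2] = -18*c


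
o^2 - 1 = (o - 1)*(o + 1)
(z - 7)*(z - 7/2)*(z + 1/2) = z^3 - 10*z^2 + 77*z/4 + 49/4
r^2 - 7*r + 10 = (r - 5)*(r - 2)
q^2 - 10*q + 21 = (q - 7)*(q - 3)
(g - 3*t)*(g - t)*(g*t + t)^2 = g^4*t^2 - 4*g^3*t^3 + 2*g^3*t^2 + 3*g^2*t^4 - 8*g^2*t^3 + g^2*t^2 + 6*g*t^4 - 4*g*t^3 + 3*t^4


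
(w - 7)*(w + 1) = w^2 - 6*w - 7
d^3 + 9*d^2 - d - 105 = (d - 3)*(d + 5)*(d + 7)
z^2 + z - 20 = (z - 4)*(z + 5)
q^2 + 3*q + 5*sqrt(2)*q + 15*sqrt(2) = (q + 3)*(q + 5*sqrt(2))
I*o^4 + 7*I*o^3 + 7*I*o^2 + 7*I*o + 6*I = (o + 6)*(o - I)*(o + I)*(I*o + I)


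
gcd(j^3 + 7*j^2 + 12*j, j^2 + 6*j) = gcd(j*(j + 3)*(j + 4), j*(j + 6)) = j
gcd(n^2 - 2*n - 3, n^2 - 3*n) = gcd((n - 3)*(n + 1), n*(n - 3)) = n - 3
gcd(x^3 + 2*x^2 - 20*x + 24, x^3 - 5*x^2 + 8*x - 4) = x^2 - 4*x + 4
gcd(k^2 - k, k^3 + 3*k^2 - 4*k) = k^2 - k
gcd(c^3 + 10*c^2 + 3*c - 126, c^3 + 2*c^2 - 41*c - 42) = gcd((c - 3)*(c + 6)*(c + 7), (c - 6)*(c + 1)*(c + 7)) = c + 7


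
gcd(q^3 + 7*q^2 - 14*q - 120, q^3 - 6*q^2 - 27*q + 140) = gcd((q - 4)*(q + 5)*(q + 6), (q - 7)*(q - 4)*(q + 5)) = q^2 + q - 20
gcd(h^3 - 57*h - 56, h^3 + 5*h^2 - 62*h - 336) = h^2 - h - 56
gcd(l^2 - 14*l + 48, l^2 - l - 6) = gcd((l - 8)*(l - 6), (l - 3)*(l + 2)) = 1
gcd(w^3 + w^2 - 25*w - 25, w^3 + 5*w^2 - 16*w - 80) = w + 5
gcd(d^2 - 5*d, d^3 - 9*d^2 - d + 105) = d - 5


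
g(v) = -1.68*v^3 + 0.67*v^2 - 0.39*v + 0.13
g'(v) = -5.04*v^2 + 1.34*v - 0.39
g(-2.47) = 30.50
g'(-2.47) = -34.45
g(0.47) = -0.08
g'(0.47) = -0.87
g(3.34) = -56.29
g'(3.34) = -52.14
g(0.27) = 0.04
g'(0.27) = -0.40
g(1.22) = -2.40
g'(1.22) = -6.26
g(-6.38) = 466.18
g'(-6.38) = -214.09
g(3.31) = -54.74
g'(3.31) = -51.17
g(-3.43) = 77.14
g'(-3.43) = -64.28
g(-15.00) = 5826.73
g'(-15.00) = -1154.49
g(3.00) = -40.37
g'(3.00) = -41.73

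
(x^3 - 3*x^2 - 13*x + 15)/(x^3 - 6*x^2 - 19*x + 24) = (x - 5)/(x - 8)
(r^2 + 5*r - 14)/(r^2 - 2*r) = (r + 7)/r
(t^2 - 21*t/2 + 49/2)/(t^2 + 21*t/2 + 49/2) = (2*t^2 - 21*t + 49)/(2*t^2 + 21*t + 49)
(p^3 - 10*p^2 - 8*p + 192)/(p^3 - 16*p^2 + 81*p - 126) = (p^2 - 4*p - 32)/(p^2 - 10*p + 21)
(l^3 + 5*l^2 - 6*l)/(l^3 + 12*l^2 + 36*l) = (l - 1)/(l + 6)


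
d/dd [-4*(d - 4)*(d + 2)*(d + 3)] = -12*d^2 - 8*d + 56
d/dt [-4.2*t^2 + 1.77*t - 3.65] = 1.77 - 8.4*t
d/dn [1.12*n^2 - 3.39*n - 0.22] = 2.24*n - 3.39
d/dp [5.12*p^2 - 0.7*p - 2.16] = 10.24*p - 0.7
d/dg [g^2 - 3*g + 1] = 2*g - 3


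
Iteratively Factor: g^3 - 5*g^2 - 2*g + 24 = (g + 2)*(g^2 - 7*g + 12) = (g - 4)*(g + 2)*(g - 3)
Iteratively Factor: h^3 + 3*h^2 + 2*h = (h + 1)*(h^2 + 2*h) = (h + 1)*(h + 2)*(h)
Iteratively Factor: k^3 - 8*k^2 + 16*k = (k - 4)*(k^2 - 4*k) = k*(k - 4)*(k - 4)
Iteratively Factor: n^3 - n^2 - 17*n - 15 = (n + 1)*(n^2 - 2*n - 15) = (n - 5)*(n + 1)*(n + 3)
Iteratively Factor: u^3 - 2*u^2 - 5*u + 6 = (u - 3)*(u^2 + u - 2) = (u - 3)*(u + 2)*(u - 1)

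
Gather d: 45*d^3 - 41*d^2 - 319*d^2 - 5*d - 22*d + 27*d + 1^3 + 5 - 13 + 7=45*d^3 - 360*d^2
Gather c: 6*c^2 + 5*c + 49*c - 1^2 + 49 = 6*c^2 + 54*c + 48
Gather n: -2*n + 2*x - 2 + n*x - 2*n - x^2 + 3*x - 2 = n*(x - 4) - x^2 + 5*x - 4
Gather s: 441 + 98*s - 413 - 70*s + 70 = 28*s + 98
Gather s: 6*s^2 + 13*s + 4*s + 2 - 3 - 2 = 6*s^2 + 17*s - 3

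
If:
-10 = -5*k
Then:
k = 2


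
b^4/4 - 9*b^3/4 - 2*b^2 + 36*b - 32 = (b/4 + 1)*(b - 8)*(b - 4)*(b - 1)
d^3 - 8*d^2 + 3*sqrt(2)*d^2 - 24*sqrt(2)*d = d*(d - 8)*(d + 3*sqrt(2))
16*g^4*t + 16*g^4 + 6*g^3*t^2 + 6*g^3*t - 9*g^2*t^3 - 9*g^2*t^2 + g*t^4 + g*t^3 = (-8*g + t)*(-2*g + t)*(g + t)*(g*t + g)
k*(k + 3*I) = k^2 + 3*I*k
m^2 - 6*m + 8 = (m - 4)*(m - 2)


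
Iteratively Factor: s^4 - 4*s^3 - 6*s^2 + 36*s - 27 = (s - 3)*(s^3 - s^2 - 9*s + 9) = (s - 3)*(s - 1)*(s^2 - 9) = (s - 3)^2*(s - 1)*(s + 3)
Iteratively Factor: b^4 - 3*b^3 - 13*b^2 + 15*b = (b - 5)*(b^3 + 2*b^2 - 3*b) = (b - 5)*(b + 3)*(b^2 - b) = b*(b - 5)*(b + 3)*(b - 1)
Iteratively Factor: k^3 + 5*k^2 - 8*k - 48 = (k + 4)*(k^2 + k - 12) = (k + 4)^2*(k - 3)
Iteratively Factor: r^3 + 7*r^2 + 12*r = (r)*(r^2 + 7*r + 12) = r*(r + 4)*(r + 3)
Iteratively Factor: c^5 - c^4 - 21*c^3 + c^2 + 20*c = (c + 1)*(c^4 - 2*c^3 - 19*c^2 + 20*c) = c*(c + 1)*(c^3 - 2*c^2 - 19*c + 20) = c*(c - 1)*(c + 1)*(c^2 - c - 20) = c*(c - 1)*(c + 1)*(c + 4)*(c - 5)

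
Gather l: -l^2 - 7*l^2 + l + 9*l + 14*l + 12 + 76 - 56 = -8*l^2 + 24*l + 32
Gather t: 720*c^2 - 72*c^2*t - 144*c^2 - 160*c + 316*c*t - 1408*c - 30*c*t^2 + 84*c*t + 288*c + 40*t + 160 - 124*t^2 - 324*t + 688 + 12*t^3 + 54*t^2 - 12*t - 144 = 576*c^2 - 1280*c + 12*t^3 + t^2*(-30*c - 70) + t*(-72*c^2 + 400*c - 296) + 704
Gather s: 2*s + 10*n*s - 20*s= s*(10*n - 18)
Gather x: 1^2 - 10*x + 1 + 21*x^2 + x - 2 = 21*x^2 - 9*x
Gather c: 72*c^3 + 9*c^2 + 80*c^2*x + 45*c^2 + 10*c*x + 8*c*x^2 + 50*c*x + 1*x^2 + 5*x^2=72*c^3 + c^2*(80*x + 54) + c*(8*x^2 + 60*x) + 6*x^2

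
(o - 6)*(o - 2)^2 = o^3 - 10*o^2 + 28*o - 24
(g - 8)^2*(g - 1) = g^3 - 17*g^2 + 80*g - 64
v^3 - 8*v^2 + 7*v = v*(v - 7)*(v - 1)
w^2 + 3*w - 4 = (w - 1)*(w + 4)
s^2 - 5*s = s*(s - 5)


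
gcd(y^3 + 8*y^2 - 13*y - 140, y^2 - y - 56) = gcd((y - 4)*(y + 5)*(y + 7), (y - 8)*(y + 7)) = y + 7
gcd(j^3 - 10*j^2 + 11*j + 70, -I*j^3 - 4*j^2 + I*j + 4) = 1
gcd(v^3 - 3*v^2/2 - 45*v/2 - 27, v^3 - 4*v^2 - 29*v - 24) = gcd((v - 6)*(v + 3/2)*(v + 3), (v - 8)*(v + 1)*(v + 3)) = v + 3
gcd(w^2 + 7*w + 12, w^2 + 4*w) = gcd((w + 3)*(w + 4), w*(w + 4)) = w + 4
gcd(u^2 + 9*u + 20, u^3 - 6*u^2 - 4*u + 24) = 1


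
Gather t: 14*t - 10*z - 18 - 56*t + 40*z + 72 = -42*t + 30*z + 54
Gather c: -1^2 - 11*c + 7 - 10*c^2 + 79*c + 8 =-10*c^2 + 68*c + 14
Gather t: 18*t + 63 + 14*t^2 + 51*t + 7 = 14*t^2 + 69*t + 70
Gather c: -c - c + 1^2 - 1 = -2*c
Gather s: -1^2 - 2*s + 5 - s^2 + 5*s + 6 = -s^2 + 3*s + 10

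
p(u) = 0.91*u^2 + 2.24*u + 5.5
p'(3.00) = 7.70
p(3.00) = 20.41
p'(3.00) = 7.70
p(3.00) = 20.41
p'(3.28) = 8.21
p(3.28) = 22.64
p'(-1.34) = -0.20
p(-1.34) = 4.13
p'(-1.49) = -0.47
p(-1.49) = 4.18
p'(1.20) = 4.42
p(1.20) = 9.50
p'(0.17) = 2.55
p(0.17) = 5.91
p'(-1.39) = -0.29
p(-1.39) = 4.14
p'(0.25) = 2.70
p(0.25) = 6.12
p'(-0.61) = 1.13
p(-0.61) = 4.47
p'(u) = 1.82*u + 2.24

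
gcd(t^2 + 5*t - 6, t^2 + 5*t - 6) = t^2 + 5*t - 6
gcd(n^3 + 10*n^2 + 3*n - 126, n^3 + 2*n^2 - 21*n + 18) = n^2 + 3*n - 18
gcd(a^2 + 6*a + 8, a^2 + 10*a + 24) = a + 4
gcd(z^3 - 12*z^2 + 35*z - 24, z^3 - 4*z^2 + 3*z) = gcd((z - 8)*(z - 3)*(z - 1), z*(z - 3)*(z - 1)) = z^2 - 4*z + 3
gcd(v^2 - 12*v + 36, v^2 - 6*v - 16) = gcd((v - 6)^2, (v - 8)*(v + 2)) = 1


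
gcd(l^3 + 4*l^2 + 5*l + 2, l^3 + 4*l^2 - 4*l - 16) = l + 2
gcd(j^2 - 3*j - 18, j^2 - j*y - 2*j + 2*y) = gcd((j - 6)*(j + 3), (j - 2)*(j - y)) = 1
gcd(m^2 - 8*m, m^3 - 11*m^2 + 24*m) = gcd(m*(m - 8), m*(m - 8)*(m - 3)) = m^2 - 8*m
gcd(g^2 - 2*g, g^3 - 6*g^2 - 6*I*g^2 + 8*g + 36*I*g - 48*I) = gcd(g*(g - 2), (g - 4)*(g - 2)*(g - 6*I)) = g - 2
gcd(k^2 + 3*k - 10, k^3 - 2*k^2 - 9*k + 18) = k - 2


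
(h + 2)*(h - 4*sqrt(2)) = h^2 - 4*sqrt(2)*h + 2*h - 8*sqrt(2)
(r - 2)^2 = r^2 - 4*r + 4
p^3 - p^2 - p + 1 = (p - 1)^2*(p + 1)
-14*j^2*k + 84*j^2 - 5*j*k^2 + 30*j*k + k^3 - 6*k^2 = (-7*j + k)*(2*j + k)*(k - 6)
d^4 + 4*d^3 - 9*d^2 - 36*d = d*(d - 3)*(d + 3)*(d + 4)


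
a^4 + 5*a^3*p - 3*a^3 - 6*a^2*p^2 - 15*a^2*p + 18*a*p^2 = a*(a - 3)*(a - p)*(a + 6*p)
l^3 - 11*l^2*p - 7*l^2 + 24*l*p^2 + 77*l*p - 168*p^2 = (l - 7)*(l - 8*p)*(l - 3*p)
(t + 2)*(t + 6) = t^2 + 8*t + 12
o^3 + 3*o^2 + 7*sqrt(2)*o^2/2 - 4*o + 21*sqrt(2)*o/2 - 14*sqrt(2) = (o - 1)*(o + 4)*(o + 7*sqrt(2)/2)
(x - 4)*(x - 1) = x^2 - 5*x + 4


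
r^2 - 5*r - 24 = (r - 8)*(r + 3)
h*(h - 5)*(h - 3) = h^3 - 8*h^2 + 15*h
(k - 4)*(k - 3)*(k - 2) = k^3 - 9*k^2 + 26*k - 24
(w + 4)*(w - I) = w^2 + 4*w - I*w - 4*I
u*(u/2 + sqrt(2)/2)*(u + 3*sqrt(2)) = u^3/2 + 2*sqrt(2)*u^2 + 3*u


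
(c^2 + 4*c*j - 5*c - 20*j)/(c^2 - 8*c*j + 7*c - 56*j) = (c^2 + 4*c*j - 5*c - 20*j)/(c^2 - 8*c*j + 7*c - 56*j)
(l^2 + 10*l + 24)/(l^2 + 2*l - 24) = (l + 4)/(l - 4)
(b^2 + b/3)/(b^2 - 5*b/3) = (3*b + 1)/(3*b - 5)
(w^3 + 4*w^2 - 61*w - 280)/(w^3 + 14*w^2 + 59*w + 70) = (w - 8)/(w + 2)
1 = 1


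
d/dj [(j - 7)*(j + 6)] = 2*j - 1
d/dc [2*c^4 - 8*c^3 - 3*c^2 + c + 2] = 8*c^3 - 24*c^2 - 6*c + 1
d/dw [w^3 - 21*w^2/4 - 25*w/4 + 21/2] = 3*w^2 - 21*w/2 - 25/4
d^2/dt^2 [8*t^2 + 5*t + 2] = 16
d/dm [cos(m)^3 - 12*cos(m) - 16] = 3*(sin(m)^2 + 3)*sin(m)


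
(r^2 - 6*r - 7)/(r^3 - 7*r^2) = (r + 1)/r^2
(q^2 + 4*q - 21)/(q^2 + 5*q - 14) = (q - 3)/(q - 2)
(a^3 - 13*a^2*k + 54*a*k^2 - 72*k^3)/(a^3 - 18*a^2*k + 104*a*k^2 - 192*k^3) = (a - 3*k)/(a - 8*k)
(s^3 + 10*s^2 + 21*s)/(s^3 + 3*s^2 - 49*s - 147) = s/(s - 7)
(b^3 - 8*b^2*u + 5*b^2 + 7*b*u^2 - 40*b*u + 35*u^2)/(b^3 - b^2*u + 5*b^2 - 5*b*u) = (b - 7*u)/b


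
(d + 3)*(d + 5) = d^2 + 8*d + 15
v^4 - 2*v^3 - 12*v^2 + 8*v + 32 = (v - 4)*(v - 2)*(v + 2)^2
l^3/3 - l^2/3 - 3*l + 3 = (l/3 + 1)*(l - 3)*(l - 1)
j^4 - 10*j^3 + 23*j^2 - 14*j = j*(j - 7)*(j - 2)*(j - 1)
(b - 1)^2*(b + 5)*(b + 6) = b^4 + 9*b^3 + 9*b^2 - 49*b + 30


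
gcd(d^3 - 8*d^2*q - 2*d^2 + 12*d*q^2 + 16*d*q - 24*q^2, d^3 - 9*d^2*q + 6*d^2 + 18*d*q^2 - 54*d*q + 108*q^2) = -d + 6*q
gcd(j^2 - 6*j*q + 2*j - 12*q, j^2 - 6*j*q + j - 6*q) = -j + 6*q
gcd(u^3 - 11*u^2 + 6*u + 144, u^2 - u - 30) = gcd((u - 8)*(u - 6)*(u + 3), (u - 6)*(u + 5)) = u - 6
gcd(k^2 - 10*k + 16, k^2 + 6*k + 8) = 1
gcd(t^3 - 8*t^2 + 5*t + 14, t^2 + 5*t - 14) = t - 2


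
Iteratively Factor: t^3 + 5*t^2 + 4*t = (t + 4)*(t^2 + t) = t*(t + 4)*(t + 1)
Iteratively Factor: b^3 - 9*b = (b + 3)*(b^2 - 3*b) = (b - 3)*(b + 3)*(b)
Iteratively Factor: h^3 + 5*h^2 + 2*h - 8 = (h + 4)*(h^2 + h - 2) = (h + 2)*(h + 4)*(h - 1)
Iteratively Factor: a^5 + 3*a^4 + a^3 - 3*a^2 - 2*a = (a - 1)*(a^4 + 4*a^3 + 5*a^2 + 2*a) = (a - 1)*(a + 2)*(a^3 + 2*a^2 + a) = (a - 1)*(a + 1)*(a + 2)*(a^2 + a) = (a - 1)*(a + 1)^2*(a + 2)*(a)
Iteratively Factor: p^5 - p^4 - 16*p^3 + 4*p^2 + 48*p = (p - 2)*(p^4 + p^3 - 14*p^2 - 24*p) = (p - 2)*(p + 3)*(p^3 - 2*p^2 - 8*p) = (p - 2)*(p + 2)*(p + 3)*(p^2 - 4*p) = (p - 4)*(p - 2)*(p + 2)*(p + 3)*(p)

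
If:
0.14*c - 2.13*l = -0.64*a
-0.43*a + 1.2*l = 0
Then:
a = 2.7906976744186*l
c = 2.45681063122924*l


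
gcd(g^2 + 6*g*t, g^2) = g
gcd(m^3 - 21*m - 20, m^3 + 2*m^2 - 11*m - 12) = m^2 + 5*m + 4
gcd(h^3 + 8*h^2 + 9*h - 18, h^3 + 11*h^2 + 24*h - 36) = h^2 + 5*h - 6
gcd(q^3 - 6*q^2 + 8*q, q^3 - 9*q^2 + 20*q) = q^2 - 4*q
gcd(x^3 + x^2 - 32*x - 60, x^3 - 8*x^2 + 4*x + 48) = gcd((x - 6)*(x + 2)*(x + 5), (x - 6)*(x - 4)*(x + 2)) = x^2 - 4*x - 12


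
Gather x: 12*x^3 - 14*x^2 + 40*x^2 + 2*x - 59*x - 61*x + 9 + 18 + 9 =12*x^3 + 26*x^2 - 118*x + 36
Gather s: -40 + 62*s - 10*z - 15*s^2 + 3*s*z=-15*s^2 + s*(3*z + 62) - 10*z - 40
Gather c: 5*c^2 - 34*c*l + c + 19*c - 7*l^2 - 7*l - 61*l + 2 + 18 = 5*c^2 + c*(20 - 34*l) - 7*l^2 - 68*l + 20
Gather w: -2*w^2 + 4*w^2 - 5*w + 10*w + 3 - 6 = 2*w^2 + 5*w - 3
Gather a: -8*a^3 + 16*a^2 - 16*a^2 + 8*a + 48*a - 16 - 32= -8*a^3 + 56*a - 48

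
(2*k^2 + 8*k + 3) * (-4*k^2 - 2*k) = -8*k^4 - 36*k^3 - 28*k^2 - 6*k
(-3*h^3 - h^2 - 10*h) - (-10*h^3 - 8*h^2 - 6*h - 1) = 7*h^3 + 7*h^2 - 4*h + 1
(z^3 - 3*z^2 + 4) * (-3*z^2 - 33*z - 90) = -3*z^5 - 24*z^4 + 9*z^3 + 258*z^2 - 132*z - 360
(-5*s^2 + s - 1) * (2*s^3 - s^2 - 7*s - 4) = -10*s^5 + 7*s^4 + 32*s^3 + 14*s^2 + 3*s + 4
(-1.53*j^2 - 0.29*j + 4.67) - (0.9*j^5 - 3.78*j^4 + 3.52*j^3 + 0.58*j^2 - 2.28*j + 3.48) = -0.9*j^5 + 3.78*j^4 - 3.52*j^3 - 2.11*j^2 + 1.99*j + 1.19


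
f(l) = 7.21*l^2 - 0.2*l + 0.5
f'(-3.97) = -57.45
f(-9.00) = 586.31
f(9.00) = 582.71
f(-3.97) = 114.93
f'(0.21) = 2.83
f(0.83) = 5.30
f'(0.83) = 11.77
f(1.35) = 13.37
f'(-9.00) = -129.98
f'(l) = 14.42*l - 0.2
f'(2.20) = 31.52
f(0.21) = 0.78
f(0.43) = 1.75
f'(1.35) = 19.27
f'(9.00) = 129.58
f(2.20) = 34.96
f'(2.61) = 37.44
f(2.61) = 49.09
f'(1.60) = 22.87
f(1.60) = 18.64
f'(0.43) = 6.00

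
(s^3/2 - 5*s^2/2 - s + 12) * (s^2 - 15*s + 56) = s^5/2 - 10*s^4 + 129*s^3/2 - 113*s^2 - 236*s + 672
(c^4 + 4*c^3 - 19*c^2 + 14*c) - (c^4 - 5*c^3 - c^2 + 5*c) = 9*c^3 - 18*c^2 + 9*c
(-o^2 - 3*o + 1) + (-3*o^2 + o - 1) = -4*o^2 - 2*o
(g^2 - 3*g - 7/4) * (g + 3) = g^3 - 43*g/4 - 21/4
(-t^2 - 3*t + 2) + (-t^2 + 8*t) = -2*t^2 + 5*t + 2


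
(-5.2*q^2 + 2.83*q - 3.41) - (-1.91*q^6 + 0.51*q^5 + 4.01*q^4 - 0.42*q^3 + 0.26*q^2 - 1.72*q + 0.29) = 1.91*q^6 - 0.51*q^5 - 4.01*q^4 + 0.42*q^3 - 5.46*q^2 + 4.55*q - 3.7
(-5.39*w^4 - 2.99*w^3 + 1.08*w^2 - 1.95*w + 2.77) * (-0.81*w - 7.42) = 4.3659*w^5 + 42.4157*w^4 + 21.311*w^3 - 6.4341*w^2 + 12.2253*w - 20.5534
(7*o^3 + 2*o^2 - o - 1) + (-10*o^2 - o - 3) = 7*o^3 - 8*o^2 - 2*o - 4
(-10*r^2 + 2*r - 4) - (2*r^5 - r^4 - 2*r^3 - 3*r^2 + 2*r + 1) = -2*r^5 + r^4 + 2*r^3 - 7*r^2 - 5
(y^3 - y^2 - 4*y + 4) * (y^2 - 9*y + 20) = y^5 - 10*y^4 + 25*y^3 + 20*y^2 - 116*y + 80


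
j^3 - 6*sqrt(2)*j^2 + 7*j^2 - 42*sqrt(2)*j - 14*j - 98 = (j + 7)*(j - 7*sqrt(2))*(j + sqrt(2))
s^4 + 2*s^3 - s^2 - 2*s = s*(s - 1)*(s + 1)*(s + 2)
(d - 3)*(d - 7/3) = d^2 - 16*d/3 + 7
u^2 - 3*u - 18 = (u - 6)*(u + 3)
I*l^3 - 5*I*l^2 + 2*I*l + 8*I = (l - 4)*(l - 2)*(I*l + I)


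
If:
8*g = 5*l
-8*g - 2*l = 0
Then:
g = 0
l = 0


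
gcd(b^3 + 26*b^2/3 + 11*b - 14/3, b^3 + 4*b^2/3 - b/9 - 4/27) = b - 1/3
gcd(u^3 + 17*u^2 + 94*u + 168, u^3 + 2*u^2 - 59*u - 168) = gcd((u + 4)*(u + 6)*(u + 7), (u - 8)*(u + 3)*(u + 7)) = u + 7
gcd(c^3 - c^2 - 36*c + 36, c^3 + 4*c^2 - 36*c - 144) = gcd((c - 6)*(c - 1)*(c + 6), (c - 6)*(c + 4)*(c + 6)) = c^2 - 36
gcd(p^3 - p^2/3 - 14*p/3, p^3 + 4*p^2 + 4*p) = p^2 + 2*p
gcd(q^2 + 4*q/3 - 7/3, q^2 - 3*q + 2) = q - 1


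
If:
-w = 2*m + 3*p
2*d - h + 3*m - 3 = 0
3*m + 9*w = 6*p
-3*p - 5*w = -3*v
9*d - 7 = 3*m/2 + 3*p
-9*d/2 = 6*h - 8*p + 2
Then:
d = 6760/8667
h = -8719/8667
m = 418/2889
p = -190/2889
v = -1900/8667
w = -266/2889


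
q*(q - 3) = q^2 - 3*q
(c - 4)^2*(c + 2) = c^3 - 6*c^2 + 32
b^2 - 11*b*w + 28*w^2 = (b - 7*w)*(b - 4*w)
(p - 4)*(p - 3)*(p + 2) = p^3 - 5*p^2 - 2*p + 24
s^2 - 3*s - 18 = (s - 6)*(s + 3)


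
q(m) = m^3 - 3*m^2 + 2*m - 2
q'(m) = 3*m^2 - 6*m + 2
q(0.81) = -1.82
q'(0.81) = -0.89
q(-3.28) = -76.12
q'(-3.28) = 53.96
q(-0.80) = -6.03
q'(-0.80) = 8.72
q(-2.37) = -36.90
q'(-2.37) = 33.07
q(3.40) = 9.42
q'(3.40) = 16.28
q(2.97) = 3.68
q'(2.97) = 10.64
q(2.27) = -1.22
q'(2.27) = 3.84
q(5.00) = 58.00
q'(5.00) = 47.00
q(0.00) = -2.00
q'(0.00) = 2.00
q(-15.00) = -4082.00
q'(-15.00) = 767.00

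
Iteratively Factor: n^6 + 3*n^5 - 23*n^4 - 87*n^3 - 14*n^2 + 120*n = (n - 5)*(n^5 + 8*n^4 + 17*n^3 - 2*n^2 - 24*n) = n*(n - 5)*(n^4 + 8*n^3 + 17*n^2 - 2*n - 24) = n*(n - 5)*(n + 3)*(n^3 + 5*n^2 + 2*n - 8) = n*(n - 5)*(n - 1)*(n + 3)*(n^2 + 6*n + 8) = n*(n - 5)*(n - 1)*(n + 3)*(n + 4)*(n + 2)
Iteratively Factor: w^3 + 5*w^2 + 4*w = (w + 1)*(w^2 + 4*w) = (w + 1)*(w + 4)*(w)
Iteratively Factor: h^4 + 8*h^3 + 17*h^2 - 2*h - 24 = (h + 2)*(h^3 + 6*h^2 + 5*h - 12) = (h + 2)*(h + 3)*(h^2 + 3*h - 4) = (h + 2)*(h + 3)*(h + 4)*(h - 1)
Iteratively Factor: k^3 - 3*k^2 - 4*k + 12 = (k - 2)*(k^2 - k - 6) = (k - 2)*(k + 2)*(k - 3)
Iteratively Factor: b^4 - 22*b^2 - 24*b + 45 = (b - 5)*(b^3 + 5*b^2 + 3*b - 9) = (b - 5)*(b + 3)*(b^2 + 2*b - 3) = (b - 5)*(b + 3)^2*(b - 1)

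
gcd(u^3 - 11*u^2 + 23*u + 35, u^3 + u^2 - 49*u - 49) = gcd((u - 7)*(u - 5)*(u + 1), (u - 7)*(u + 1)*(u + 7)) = u^2 - 6*u - 7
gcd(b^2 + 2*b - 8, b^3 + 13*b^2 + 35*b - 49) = 1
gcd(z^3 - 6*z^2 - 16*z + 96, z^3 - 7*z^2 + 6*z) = z - 6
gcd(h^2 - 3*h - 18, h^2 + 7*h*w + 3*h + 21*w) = h + 3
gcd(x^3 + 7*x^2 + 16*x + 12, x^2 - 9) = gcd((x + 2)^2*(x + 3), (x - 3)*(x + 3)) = x + 3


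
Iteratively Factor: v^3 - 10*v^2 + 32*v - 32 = (v - 4)*(v^2 - 6*v + 8) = (v - 4)*(v - 2)*(v - 4)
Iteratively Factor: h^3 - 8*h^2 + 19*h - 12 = (h - 1)*(h^2 - 7*h + 12) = (h - 3)*(h - 1)*(h - 4)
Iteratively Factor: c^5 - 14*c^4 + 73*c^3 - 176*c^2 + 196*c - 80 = (c - 2)*(c^4 - 12*c^3 + 49*c^2 - 78*c + 40) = (c - 4)*(c - 2)*(c^3 - 8*c^2 + 17*c - 10) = (c - 4)*(c - 2)*(c - 1)*(c^2 - 7*c + 10) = (c - 4)*(c - 2)^2*(c - 1)*(c - 5)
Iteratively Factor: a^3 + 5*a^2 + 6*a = (a + 3)*(a^2 + 2*a) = a*(a + 3)*(a + 2)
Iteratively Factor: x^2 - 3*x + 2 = (x - 1)*(x - 2)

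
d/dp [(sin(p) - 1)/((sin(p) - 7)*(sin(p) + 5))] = (2*sin(p) + cos(p)^2 - 38)*cos(p)/((sin(p) - 7)^2*(sin(p) + 5)^2)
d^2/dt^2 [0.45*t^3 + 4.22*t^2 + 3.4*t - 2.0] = 2.7*t + 8.44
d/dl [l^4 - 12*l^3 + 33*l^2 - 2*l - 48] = 4*l^3 - 36*l^2 + 66*l - 2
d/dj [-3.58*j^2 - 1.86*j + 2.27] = -7.16*j - 1.86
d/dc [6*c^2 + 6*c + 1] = 12*c + 6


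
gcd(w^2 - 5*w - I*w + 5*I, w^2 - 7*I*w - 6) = w - I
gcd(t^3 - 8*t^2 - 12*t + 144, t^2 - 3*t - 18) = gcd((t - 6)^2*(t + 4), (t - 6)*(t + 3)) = t - 6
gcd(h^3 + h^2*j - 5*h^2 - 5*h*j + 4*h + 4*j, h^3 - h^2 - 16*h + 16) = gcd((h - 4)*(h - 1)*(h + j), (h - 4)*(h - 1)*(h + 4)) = h^2 - 5*h + 4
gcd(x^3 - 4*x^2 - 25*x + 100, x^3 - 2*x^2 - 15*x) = x - 5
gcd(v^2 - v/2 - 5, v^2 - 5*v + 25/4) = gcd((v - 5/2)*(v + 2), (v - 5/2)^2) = v - 5/2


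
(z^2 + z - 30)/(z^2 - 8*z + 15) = (z + 6)/(z - 3)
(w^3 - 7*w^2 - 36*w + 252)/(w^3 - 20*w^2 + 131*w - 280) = (w^2 - 36)/(w^2 - 13*w + 40)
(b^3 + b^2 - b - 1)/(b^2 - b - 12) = (-b^3 - b^2 + b + 1)/(-b^2 + b + 12)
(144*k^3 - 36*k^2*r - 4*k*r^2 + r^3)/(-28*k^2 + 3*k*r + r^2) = (-36*k^2 + r^2)/(7*k + r)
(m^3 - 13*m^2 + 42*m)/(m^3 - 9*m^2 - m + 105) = m*(m - 6)/(m^2 - 2*m - 15)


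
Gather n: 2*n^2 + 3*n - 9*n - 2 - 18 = 2*n^2 - 6*n - 20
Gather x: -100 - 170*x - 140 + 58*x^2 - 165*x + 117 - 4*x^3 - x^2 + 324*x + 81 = -4*x^3 + 57*x^2 - 11*x - 42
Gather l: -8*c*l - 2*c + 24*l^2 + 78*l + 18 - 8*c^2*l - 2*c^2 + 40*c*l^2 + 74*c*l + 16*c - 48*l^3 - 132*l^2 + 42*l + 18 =-2*c^2 + 14*c - 48*l^3 + l^2*(40*c - 108) + l*(-8*c^2 + 66*c + 120) + 36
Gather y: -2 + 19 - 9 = 8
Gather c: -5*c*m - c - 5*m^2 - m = c*(-5*m - 1) - 5*m^2 - m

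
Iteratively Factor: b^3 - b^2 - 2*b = (b)*(b^2 - b - 2) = b*(b + 1)*(b - 2)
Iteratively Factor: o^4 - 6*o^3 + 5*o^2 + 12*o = (o)*(o^3 - 6*o^2 + 5*o + 12) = o*(o + 1)*(o^2 - 7*o + 12) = o*(o - 4)*(o + 1)*(o - 3)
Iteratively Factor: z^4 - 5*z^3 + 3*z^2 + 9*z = (z)*(z^3 - 5*z^2 + 3*z + 9) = z*(z - 3)*(z^2 - 2*z - 3) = z*(z - 3)*(z + 1)*(z - 3)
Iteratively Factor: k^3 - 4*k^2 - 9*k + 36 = (k + 3)*(k^2 - 7*k + 12) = (k - 3)*(k + 3)*(k - 4)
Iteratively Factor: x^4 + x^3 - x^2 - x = (x)*(x^3 + x^2 - x - 1) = x*(x + 1)*(x^2 - 1) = x*(x + 1)^2*(x - 1)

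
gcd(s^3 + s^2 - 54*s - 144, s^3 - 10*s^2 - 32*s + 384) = s^2 - 2*s - 48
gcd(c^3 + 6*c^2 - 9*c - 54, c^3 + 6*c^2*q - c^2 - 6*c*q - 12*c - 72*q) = c + 3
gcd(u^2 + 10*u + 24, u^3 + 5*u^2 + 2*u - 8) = u + 4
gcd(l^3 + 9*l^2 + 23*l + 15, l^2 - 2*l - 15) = l + 3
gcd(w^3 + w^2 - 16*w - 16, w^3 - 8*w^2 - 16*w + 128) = w^2 - 16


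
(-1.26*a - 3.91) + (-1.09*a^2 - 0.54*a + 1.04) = -1.09*a^2 - 1.8*a - 2.87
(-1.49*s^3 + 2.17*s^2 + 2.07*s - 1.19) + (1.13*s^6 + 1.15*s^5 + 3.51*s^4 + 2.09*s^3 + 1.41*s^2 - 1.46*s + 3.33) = 1.13*s^6 + 1.15*s^5 + 3.51*s^4 + 0.6*s^3 + 3.58*s^2 + 0.61*s + 2.14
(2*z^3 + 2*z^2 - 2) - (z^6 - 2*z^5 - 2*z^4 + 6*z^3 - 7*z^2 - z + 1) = -z^6 + 2*z^5 + 2*z^4 - 4*z^3 + 9*z^2 + z - 3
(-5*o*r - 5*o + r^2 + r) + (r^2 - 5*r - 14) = -5*o*r - 5*o + 2*r^2 - 4*r - 14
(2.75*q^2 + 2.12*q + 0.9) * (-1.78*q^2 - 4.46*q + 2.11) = -4.895*q^4 - 16.0386*q^3 - 5.2547*q^2 + 0.4592*q + 1.899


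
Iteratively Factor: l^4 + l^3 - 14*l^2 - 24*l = (l + 3)*(l^3 - 2*l^2 - 8*l) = l*(l + 3)*(l^2 - 2*l - 8) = l*(l - 4)*(l + 3)*(l + 2)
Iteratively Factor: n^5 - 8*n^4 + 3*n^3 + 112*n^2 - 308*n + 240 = (n - 3)*(n^4 - 5*n^3 - 12*n^2 + 76*n - 80) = (n - 3)*(n - 2)*(n^3 - 3*n^2 - 18*n + 40) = (n - 5)*(n - 3)*(n - 2)*(n^2 + 2*n - 8) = (n - 5)*(n - 3)*(n - 2)*(n + 4)*(n - 2)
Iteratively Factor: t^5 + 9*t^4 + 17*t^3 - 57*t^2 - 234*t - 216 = (t + 4)*(t^4 + 5*t^3 - 3*t^2 - 45*t - 54) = (t + 3)*(t + 4)*(t^3 + 2*t^2 - 9*t - 18) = (t + 3)^2*(t + 4)*(t^2 - t - 6) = (t + 2)*(t + 3)^2*(t + 4)*(t - 3)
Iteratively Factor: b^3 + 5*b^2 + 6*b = (b + 3)*(b^2 + 2*b) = b*(b + 3)*(b + 2)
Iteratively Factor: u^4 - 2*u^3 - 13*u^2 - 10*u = (u)*(u^3 - 2*u^2 - 13*u - 10) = u*(u - 5)*(u^2 + 3*u + 2) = u*(u - 5)*(u + 2)*(u + 1)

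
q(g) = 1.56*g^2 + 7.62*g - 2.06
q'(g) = 3.12*g + 7.62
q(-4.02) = -7.48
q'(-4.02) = -4.92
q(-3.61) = -9.24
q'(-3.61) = -3.64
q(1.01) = 7.23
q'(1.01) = 10.77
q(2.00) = 19.42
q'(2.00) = 13.86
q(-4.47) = -4.95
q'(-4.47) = -6.33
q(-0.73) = -6.79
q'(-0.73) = 5.34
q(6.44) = 111.71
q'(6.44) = 27.71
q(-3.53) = -9.52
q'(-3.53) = -3.39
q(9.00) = 192.88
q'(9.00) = 35.70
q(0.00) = -2.06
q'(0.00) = 7.62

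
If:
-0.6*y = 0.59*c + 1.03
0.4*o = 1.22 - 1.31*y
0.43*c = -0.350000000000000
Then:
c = -0.81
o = 6.05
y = -0.92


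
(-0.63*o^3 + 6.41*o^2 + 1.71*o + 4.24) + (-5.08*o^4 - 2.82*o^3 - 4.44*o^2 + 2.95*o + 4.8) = -5.08*o^4 - 3.45*o^3 + 1.97*o^2 + 4.66*o + 9.04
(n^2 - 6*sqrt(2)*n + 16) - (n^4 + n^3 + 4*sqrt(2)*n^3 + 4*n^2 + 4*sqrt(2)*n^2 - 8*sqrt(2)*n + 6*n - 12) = -n^4 - 4*sqrt(2)*n^3 - n^3 - 4*sqrt(2)*n^2 - 3*n^2 - 6*n + 2*sqrt(2)*n + 28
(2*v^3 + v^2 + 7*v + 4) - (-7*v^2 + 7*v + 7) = 2*v^3 + 8*v^2 - 3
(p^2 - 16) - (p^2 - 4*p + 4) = 4*p - 20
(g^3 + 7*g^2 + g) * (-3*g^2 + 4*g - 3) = -3*g^5 - 17*g^4 + 22*g^3 - 17*g^2 - 3*g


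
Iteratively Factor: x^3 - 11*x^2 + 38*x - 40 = (x - 4)*(x^2 - 7*x + 10) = (x - 5)*(x - 4)*(x - 2)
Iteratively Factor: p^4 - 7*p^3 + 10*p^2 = (p)*(p^3 - 7*p^2 + 10*p) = p*(p - 2)*(p^2 - 5*p) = p*(p - 5)*(p - 2)*(p)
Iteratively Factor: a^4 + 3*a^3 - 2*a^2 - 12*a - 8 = (a + 2)*(a^3 + a^2 - 4*a - 4) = (a - 2)*(a + 2)*(a^2 + 3*a + 2) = (a - 2)*(a + 2)^2*(a + 1)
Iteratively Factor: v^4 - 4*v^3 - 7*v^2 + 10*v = (v + 2)*(v^3 - 6*v^2 + 5*v) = (v - 1)*(v + 2)*(v^2 - 5*v) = v*(v - 1)*(v + 2)*(v - 5)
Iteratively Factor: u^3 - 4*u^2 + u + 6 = (u + 1)*(u^2 - 5*u + 6) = (u - 3)*(u + 1)*(u - 2)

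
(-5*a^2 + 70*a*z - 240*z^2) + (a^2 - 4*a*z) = -4*a^2 + 66*a*z - 240*z^2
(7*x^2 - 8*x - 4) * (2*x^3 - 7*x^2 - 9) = 14*x^5 - 65*x^4 + 48*x^3 - 35*x^2 + 72*x + 36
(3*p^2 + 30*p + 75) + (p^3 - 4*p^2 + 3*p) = p^3 - p^2 + 33*p + 75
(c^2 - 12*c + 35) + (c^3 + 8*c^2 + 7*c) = c^3 + 9*c^2 - 5*c + 35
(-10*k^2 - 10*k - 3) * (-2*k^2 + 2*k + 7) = 20*k^4 - 84*k^2 - 76*k - 21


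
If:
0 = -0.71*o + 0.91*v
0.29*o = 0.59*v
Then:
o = 0.00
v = 0.00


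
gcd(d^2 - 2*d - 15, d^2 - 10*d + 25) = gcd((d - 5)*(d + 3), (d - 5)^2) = d - 5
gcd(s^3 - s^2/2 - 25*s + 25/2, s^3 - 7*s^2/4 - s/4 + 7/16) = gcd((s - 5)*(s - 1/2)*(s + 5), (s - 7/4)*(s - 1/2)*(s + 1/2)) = s - 1/2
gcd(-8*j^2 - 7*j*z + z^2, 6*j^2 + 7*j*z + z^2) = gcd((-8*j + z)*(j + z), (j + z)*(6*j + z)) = j + z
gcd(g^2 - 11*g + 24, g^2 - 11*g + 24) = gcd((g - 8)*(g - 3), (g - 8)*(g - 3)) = g^2 - 11*g + 24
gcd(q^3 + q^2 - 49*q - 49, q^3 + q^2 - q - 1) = q + 1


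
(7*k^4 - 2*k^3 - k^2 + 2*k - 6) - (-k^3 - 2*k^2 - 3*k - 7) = 7*k^4 - k^3 + k^2 + 5*k + 1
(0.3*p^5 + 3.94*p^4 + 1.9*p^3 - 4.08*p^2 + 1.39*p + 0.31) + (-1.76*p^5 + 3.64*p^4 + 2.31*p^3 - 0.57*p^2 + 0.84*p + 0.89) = -1.46*p^5 + 7.58*p^4 + 4.21*p^3 - 4.65*p^2 + 2.23*p + 1.2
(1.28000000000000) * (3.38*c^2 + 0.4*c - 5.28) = 4.3264*c^2 + 0.512*c - 6.7584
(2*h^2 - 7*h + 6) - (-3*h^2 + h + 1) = 5*h^2 - 8*h + 5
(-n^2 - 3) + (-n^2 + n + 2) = -2*n^2 + n - 1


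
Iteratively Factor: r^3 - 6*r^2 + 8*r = (r - 4)*(r^2 - 2*r) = (r - 4)*(r - 2)*(r)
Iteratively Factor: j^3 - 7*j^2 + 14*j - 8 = (j - 4)*(j^2 - 3*j + 2) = (j - 4)*(j - 2)*(j - 1)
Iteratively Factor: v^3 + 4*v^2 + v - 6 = (v + 3)*(v^2 + v - 2) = (v - 1)*(v + 3)*(v + 2)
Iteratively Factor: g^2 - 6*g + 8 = (g - 4)*(g - 2)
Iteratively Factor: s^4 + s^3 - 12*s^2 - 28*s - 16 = (s + 1)*(s^3 - 12*s - 16) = (s - 4)*(s + 1)*(s^2 + 4*s + 4) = (s - 4)*(s + 1)*(s + 2)*(s + 2)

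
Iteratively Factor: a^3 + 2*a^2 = (a + 2)*(a^2) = a*(a + 2)*(a)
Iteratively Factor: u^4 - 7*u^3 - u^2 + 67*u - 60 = (u - 5)*(u^3 - 2*u^2 - 11*u + 12) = (u - 5)*(u - 1)*(u^2 - u - 12) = (u - 5)*(u - 4)*(u - 1)*(u + 3)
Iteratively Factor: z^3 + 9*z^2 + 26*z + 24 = (z + 3)*(z^2 + 6*z + 8) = (z + 3)*(z + 4)*(z + 2)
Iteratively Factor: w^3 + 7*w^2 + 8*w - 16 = (w + 4)*(w^2 + 3*w - 4) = (w + 4)^2*(w - 1)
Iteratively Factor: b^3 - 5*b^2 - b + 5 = (b - 1)*(b^2 - 4*b - 5) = (b - 5)*(b - 1)*(b + 1)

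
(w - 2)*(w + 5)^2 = w^3 + 8*w^2 + 5*w - 50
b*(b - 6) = b^2 - 6*b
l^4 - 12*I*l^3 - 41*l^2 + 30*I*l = l*(l - 6*I)*(l - 5*I)*(l - I)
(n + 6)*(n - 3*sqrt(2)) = n^2 - 3*sqrt(2)*n + 6*n - 18*sqrt(2)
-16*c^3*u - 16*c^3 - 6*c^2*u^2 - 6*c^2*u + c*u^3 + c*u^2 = (-8*c + u)*(2*c + u)*(c*u + c)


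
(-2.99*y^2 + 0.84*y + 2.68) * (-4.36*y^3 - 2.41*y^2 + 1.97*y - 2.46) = 13.0364*y^5 + 3.5435*y^4 - 19.5995*y^3 + 2.5514*y^2 + 3.2132*y - 6.5928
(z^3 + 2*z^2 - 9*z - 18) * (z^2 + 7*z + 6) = z^5 + 9*z^4 + 11*z^3 - 69*z^2 - 180*z - 108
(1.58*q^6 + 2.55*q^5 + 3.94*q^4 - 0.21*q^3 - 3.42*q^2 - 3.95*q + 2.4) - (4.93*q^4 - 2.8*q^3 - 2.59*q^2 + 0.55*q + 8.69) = 1.58*q^6 + 2.55*q^5 - 0.99*q^4 + 2.59*q^3 - 0.83*q^2 - 4.5*q - 6.29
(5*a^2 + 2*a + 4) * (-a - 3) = -5*a^3 - 17*a^2 - 10*a - 12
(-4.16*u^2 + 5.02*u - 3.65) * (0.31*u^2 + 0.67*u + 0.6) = -1.2896*u^4 - 1.231*u^3 - 0.2641*u^2 + 0.5665*u - 2.19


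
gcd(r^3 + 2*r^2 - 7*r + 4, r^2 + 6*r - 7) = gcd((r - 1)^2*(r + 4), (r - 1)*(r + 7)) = r - 1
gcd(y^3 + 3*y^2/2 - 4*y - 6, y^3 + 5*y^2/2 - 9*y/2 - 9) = y^2 - y/2 - 3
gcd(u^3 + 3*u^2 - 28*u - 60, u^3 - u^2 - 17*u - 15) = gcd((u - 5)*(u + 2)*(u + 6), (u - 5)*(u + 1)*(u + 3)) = u - 5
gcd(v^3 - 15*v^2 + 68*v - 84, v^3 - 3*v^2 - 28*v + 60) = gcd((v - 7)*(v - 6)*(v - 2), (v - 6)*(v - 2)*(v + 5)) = v^2 - 8*v + 12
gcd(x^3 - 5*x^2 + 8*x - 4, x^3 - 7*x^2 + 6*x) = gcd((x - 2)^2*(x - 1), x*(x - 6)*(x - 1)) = x - 1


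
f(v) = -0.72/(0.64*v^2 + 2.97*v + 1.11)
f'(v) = -0.72*(-1.28*v - 2.97)/(0.64*v^2 + 2.97*v + 1.11)^2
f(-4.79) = -0.46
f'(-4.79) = -0.93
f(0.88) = -0.17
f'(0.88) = 0.17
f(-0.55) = 2.18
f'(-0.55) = 14.99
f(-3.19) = 0.39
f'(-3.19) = -0.23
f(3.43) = -0.04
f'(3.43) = 0.01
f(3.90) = -0.03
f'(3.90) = 0.01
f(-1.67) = 0.35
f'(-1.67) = 0.14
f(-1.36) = 0.41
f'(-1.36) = 0.29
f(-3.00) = 0.35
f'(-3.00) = -0.15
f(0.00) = -0.65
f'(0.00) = 1.74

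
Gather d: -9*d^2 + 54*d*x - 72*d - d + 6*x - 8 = -9*d^2 + d*(54*x - 73) + 6*x - 8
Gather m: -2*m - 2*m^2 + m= -2*m^2 - m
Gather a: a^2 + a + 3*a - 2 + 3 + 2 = a^2 + 4*a + 3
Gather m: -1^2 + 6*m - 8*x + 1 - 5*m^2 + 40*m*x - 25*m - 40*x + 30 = -5*m^2 + m*(40*x - 19) - 48*x + 30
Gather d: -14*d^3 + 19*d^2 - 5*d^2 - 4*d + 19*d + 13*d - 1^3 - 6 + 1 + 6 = -14*d^3 + 14*d^2 + 28*d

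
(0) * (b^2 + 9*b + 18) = 0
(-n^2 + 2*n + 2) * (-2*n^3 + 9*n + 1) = 2*n^5 - 4*n^4 - 13*n^3 + 17*n^2 + 20*n + 2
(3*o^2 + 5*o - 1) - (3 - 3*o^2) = 6*o^2 + 5*o - 4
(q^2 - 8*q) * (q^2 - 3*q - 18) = q^4 - 11*q^3 + 6*q^2 + 144*q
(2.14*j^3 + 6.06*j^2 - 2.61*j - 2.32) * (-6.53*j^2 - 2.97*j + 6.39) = -13.9742*j^5 - 45.9276*j^4 + 12.7197*j^3 + 61.6247*j^2 - 9.7875*j - 14.8248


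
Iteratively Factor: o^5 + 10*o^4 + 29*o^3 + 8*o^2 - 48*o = (o + 4)*(o^4 + 6*o^3 + 5*o^2 - 12*o) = (o + 4)^2*(o^3 + 2*o^2 - 3*o) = o*(o + 4)^2*(o^2 + 2*o - 3) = o*(o + 3)*(o + 4)^2*(o - 1)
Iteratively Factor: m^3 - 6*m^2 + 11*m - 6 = (m - 2)*(m^2 - 4*m + 3) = (m - 3)*(m - 2)*(m - 1)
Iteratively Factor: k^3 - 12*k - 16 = (k + 2)*(k^2 - 2*k - 8) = (k + 2)^2*(k - 4)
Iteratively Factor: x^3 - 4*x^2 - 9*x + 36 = (x + 3)*(x^2 - 7*x + 12) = (x - 4)*(x + 3)*(x - 3)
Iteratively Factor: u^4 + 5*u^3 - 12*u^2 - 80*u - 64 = (u + 1)*(u^3 + 4*u^2 - 16*u - 64) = (u - 4)*(u + 1)*(u^2 + 8*u + 16) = (u - 4)*(u + 1)*(u + 4)*(u + 4)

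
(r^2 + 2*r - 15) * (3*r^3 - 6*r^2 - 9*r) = 3*r^5 - 66*r^3 + 72*r^2 + 135*r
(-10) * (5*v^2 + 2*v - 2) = -50*v^2 - 20*v + 20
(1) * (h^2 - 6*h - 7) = h^2 - 6*h - 7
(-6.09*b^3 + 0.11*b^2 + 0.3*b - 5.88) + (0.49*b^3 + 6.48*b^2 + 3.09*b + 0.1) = -5.6*b^3 + 6.59*b^2 + 3.39*b - 5.78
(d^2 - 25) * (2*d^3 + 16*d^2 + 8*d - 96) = 2*d^5 + 16*d^4 - 42*d^3 - 496*d^2 - 200*d + 2400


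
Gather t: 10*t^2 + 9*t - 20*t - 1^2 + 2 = 10*t^2 - 11*t + 1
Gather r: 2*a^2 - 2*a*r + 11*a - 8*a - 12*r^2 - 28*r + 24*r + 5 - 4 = 2*a^2 + 3*a - 12*r^2 + r*(-2*a - 4) + 1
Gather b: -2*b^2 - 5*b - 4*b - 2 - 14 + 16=-2*b^2 - 9*b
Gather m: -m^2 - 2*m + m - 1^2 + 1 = -m^2 - m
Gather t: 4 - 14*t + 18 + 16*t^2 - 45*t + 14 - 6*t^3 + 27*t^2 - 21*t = -6*t^3 + 43*t^2 - 80*t + 36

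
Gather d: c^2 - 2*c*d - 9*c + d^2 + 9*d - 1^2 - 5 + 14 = c^2 - 9*c + d^2 + d*(9 - 2*c) + 8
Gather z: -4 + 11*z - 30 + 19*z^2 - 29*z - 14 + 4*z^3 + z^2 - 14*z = 4*z^3 + 20*z^2 - 32*z - 48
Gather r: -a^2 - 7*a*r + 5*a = -a^2 - 7*a*r + 5*a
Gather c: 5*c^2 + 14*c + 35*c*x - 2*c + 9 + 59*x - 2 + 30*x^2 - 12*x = 5*c^2 + c*(35*x + 12) + 30*x^2 + 47*x + 7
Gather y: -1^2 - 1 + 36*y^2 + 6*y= 36*y^2 + 6*y - 2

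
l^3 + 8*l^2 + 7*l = l*(l + 1)*(l + 7)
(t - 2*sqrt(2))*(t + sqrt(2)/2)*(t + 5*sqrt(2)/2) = t^3 + sqrt(2)*t^2 - 19*t/2 - 5*sqrt(2)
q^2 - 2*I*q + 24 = (q - 6*I)*(q + 4*I)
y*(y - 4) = y^2 - 4*y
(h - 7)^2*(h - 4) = h^3 - 18*h^2 + 105*h - 196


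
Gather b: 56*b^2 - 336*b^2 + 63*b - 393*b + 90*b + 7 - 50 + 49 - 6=-280*b^2 - 240*b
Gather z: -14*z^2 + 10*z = -14*z^2 + 10*z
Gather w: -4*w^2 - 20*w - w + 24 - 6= -4*w^2 - 21*w + 18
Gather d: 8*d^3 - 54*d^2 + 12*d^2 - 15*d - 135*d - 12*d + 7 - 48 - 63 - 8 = 8*d^3 - 42*d^2 - 162*d - 112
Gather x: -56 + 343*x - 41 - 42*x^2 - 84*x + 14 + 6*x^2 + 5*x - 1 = -36*x^2 + 264*x - 84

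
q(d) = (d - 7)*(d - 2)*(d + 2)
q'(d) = (d - 7)*(d - 2) + (d - 7)*(d + 2) + (d - 2)*(d + 2)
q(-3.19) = -62.93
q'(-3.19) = 71.19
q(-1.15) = 21.82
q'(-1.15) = 16.07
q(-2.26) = -10.26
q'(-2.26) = 42.96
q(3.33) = -26.02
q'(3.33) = -17.35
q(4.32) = -39.30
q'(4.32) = -8.49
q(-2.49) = -20.88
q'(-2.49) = 49.46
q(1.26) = 13.85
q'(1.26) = -16.88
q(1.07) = 16.93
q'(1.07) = -15.55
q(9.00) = 154.00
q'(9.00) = 113.00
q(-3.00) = -50.00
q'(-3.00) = 65.00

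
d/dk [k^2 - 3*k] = 2*k - 3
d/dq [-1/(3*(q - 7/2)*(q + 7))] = 2*(4*q + 7)/(3*(q + 7)^2*(2*q - 7)^2)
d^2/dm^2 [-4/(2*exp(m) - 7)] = (-16*exp(m) - 56)*exp(m)/(2*exp(m) - 7)^3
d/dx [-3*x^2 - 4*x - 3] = -6*x - 4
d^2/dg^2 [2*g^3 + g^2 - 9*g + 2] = 12*g + 2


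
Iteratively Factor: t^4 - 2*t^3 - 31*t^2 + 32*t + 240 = (t - 5)*(t^3 + 3*t^2 - 16*t - 48) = (t - 5)*(t + 3)*(t^2 - 16) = (t - 5)*(t - 4)*(t + 3)*(t + 4)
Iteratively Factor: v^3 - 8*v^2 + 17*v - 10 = (v - 2)*(v^2 - 6*v + 5) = (v - 2)*(v - 1)*(v - 5)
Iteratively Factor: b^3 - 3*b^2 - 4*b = (b + 1)*(b^2 - 4*b) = (b - 4)*(b + 1)*(b)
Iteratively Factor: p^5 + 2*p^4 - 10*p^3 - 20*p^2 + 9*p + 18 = (p - 1)*(p^4 + 3*p^3 - 7*p^2 - 27*p - 18) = (p - 1)*(p + 2)*(p^3 + p^2 - 9*p - 9) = (p - 1)*(p + 1)*(p + 2)*(p^2 - 9) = (p - 3)*(p - 1)*(p + 1)*(p + 2)*(p + 3)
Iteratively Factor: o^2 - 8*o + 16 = (o - 4)*(o - 4)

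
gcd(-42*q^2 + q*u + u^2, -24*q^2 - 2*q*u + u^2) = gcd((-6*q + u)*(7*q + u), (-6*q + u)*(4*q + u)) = 6*q - u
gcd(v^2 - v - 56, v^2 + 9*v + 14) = v + 7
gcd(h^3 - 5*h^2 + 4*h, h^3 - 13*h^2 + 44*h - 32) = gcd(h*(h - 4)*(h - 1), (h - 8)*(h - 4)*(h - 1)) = h^2 - 5*h + 4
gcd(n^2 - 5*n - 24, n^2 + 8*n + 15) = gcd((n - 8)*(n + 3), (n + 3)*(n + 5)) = n + 3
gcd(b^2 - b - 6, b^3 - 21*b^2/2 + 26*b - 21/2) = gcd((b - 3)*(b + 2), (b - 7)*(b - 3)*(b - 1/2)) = b - 3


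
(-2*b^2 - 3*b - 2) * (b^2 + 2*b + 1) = -2*b^4 - 7*b^3 - 10*b^2 - 7*b - 2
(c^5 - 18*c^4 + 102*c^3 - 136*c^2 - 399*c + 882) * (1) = c^5 - 18*c^4 + 102*c^3 - 136*c^2 - 399*c + 882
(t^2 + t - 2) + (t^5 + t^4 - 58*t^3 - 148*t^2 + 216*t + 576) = t^5 + t^4 - 58*t^3 - 147*t^2 + 217*t + 574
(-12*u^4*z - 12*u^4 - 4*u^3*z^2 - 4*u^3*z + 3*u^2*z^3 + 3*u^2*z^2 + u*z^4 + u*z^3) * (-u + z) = 12*u^5*z + 12*u^5 - 8*u^4*z^2 - 8*u^4*z - 7*u^3*z^3 - 7*u^3*z^2 + 2*u^2*z^4 + 2*u^2*z^3 + u*z^5 + u*z^4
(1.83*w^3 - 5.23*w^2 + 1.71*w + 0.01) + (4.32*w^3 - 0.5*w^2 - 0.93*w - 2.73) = 6.15*w^3 - 5.73*w^2 + 0.78*w - 2.72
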